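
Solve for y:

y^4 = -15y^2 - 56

Let u = y^2. The equation becomes u^2 + 15u + 56 = 0.
Factor: (u + 8)(u + 7) = 0, so u = -8 or u = -7.
y^2 = -8 < 0 has no real solution.
y^2 = -7 < 0 has no real solution.

No real solutions.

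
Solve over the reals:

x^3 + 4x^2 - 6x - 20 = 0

Possible rational roots are divisors of -20. Testing x = -2 gives 0, so (x + 2) is a factor.
Divide: x^3 + 4x^2 - 6x - 20 = (x + 2)(x^2 + 2x - 10).
Apply the quadratic formula to x^2 + 2x - 10 = 0: x = (-2 +/- sqrt(44))/2, i.e. x ~= 2.3166 or x ~= -4.3166.

x = -4.3166 or x = -2 or x = 2.3166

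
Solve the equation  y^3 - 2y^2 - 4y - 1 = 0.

y = -1 or y = -0.3028 or y = 3.3028

Possible rational roots are divisors of -1. Testing y = -1 gives 0, so (y + 1) is a factor.
Divide: y^3 - 2y^2 - 4y - 1 = (y + 1)(y^2 - 3y - 1).
Apply the quadratic formula to y^2 - 3y - 1 = 0: y = (3 +/- sqrt(13))/2, i.e. y ~= 3.3028 or y ~= -0.3028.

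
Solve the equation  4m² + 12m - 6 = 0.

Discriminant: (12)² − 4·4·(-6) = 240.
Quadratic formula: m = (-12 ± √240) / 8.
So m = -3/2 + √(15)/2 ≈ 0.4365 or m = -√(15)/2 - 3/2 ≈ -3.4365.

m = -3.4365 or m = 0.4365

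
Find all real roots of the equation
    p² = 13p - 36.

p = 4 or p = 9

Bring every term to one side: p² - 13p + 36 = 0.
Factor: (p - 4)(p - 9) = 0.
So p = 4 or p = 9.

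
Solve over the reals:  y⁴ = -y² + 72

Let u = y². The equation becomes u² + u - 72 = 0.
Factor: (u - 8)(u + 9) = 0, so u = 8 or u = -9.
y² = 8 gives y = ±2·√(2) ≈ ±2.8284.
y² = -9 < 0 has no real solution.

y = -2.8284 or y = 2.8284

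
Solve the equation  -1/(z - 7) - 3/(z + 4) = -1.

z = -1.3218 or z = 8.3218

Multiply both sides by (z - 7)(z + 4):
-(z + 4) - 3(z - 7) = -(z - 7)(z + 4).
Expand and collect terms: -z² + 7z + 11 = 0.
By the quadratic formula, z = (-7 ± √93) / -2, so z ≈ -1.3218 or z ≈ 8.3218.
Neither value makes a denominator zero (z ≠ 7, z ≠ -4), so both are valid.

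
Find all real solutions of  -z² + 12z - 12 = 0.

Discriminant: (12)² − 4·(-1)·(-12) = 96.
Quadratic formula: z = (-12 ± √96) / (-2).
So z = 6 - 2·√(6) ≈ 1.101 or z = 2·√(6) + 6 ≈ 10.899.

z = 1.101 or z = 10.899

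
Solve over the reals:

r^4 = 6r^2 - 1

Let u = r^2. The equation becomes u^2 - 6u + 1 = 0.
By the quadratic formula, u = 2*sqrt(2) + 3 or u = 3 - 2*sqrt(2).
r^2 = 2*sqrt(2) + 3 gives r = +/-(1 + sqrt(2)) ~= +/-2.4142.
r^2 = 3 - 2*sqrt(2) gives r = +/-(-1 + sqrt(2)) ~= +/-0.4142.

r = -2.4142 or r = -0.4142 or r = 0.4142 or r = 2.4142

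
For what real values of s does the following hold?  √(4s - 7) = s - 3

Square both sides: 4s - 7 = (s - 3)².
Expand and rearrange: s² - 10s + 16 = 0.
Solving gives s = 8 or s = 2.
Check each candidate in the original equation:
  s = 8: √(25) = 5, while s - 3 = 5 — valid.
  s = 2: √(1) = 1, while s - 3 = -1 — extraneous.

s = 8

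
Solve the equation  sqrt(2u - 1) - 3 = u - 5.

Isolate the radical: sqrt(2u - 1) = u - 2.
Square both sides: 2u - 1 = (u - 2)^2.
Expand and rearrange: u^2 - 6u + 5 = 0.
Solving gives u = 5 or u = 1.
Check each candidate in the original equation:
  u = 5: sqrt(9) = 3, while u - 2 = 3 — valid.
  u = 1: sqrt(1) = 1, while u - 2 = -1 — extraneous.

u = 5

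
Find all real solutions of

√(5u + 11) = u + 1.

u = 5

Square both sides: 5u + 11 = (u + 1)².
Expand and rearrange: u² - 3u - 10 = 0.
Solving gives u = 5 or u = -2.
Check each candidate in the original equation:
  u = 5: √(36) = 6, while u + 1 = 6 — valid.
  u = -2: √(1) = 1, while u + 1 = -1 — extraneous.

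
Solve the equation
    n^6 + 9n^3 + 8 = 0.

n = -2 or n = -1

Let u = n^3. The equation becomes u^2 + 9u + 8 = 0.
Factor: (u + 1)(u + 8) = 0, so u = -1 or u = -8.
n^3 = -1 gives n = -1.
n^3 = -8 gives n = -2.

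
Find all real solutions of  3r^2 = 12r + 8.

Rearrange to standard form: 3r^2 - 12r - 8 = 0.
Discriminant: (-12)^2 - 4*3*(-8) = 240.
Quadratic formula: r = (12 +/- sqrt(240)) / 6.
So r = 2 + 2*sqrt(15)/3 ~= 4.582 or r = 2 - 2*sqrt(15)/3 ~= -0.582.

r = -0.582 or r = 4.582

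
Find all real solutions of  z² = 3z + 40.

Bring every term to one side: z² - 3z - 40 = 0.
Factor: (z - 8)(z + 5) = 0.
So z = 8 or z = -5.

z = -5 or z = 8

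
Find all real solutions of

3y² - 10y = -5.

Rearrange to standard form: 3y² - 10y + 5 = 0.
Discriminant: (-10)² − 4·3·5 = 40.
Quadratic formula: y = (10 ± √40) / 6.
So y = √(10)/3 + 5/3 ≈ 2.7208 or y = 5/3 - √(10)/3 ≈ 0.6126.

y = 0.6126 or y = 2.7208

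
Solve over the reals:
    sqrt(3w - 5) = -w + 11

w = 7

Square both sides: 3w - 5 = (-w + 11)^2.
Expand and rearrange: w^2 - 25w + 126 = 0.
Solving gives w = 18 or w = 7.
Check each candidate in the original equation:
  w = 18: sqrt(49) = 7, while -w + 11 = -7 — extraneous.
  w = 7: sqrt(16) = 4, while -w + 11 = 4 — valid.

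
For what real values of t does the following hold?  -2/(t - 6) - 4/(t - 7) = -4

Multiply both sides by (t - 6)(t - 7):
-2(t - 7) - 4(t - 6) = -4(t - 6)(t - 7).
Expand and collect terms: -4t² + 58t - 206 = 0.
By the quadratic formula, t = (-58 ± √68) / -8, so t ≈ 6.2192 or t ≈ 8.2808.
Neither value makes a denominator zero (t ≠ 6, t ≠ 7), so both are valid.

t = 6.2192 or t = 8.2808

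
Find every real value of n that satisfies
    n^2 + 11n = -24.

n = -8 or n = -3

Bring every term to one side: n^2 + 11n + 24 = 0.
Factor: (n + 8)(n + 3) = 0.
So n = -8 or n = -3.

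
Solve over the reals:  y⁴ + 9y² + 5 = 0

No real solutions.

Let u = y². The equation becomes u² + 9u + 5 = 0.
By the quadratic formula, u = -9/2 + √(61)/2 or u = -9/2 - √(61)/2.
y² = -9/2 + √(61)/2 < 0 has no real solution.
y² = -9/2 - √(61)/2 < 0 has no real solution.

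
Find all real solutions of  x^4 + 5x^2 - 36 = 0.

Let u = x^2. The equation becomes u^2 + 5u - 36 = 0.
Factor: (u - 4)(u + 9) = 0, so u = 4 or u = -9.
x^2 = 4 gives x = +/-2.
x^2 = -9 < 0 has no real solution.

x = -2 or x = 2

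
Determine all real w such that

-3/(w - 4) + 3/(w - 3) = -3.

w = 2.382 or w = 4.618

Multiply both sides by (w - 4)(w - 3):
-3(w - 3) + 3(w - 4) = -3(w - 4)(w - 3).
Expand and collect terms: -3w^2 + 21w - 33 = 0.
By the quadratic formula, w = (-21 +/- sqrt(45)) / -6, so w ~= 2.382 or w ~= 4.618.
Neither value makes a denominator zero (w != 4, w != 3), so both are valid.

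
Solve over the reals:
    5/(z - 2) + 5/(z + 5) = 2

z = -3.3012 or z = 5.3012

Multiply both sides by (z - 2)(z + 5):
5(z + 5) + 5(z - 2) = 2(z - 2)(z + 5).
Expand and collect terms: 2z^2 - 4z - 35 = 0.
By the quadratic formula, z = (4 +/- sqrt(296)) / 4, so z ~= 5.3012 or z ~= -3.3012.
Neither value makes a denominator zero (z != 2, z != -5), so both are valid.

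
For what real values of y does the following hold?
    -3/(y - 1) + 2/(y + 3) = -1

y = -4.2749 or y = 3.2749

Multiply both sides by (y - 1)(y + 3):
-3(y + 3) + 2(y - 1) = -(y - 1)(y + 3).
Expand and collect terms: -y^2 - y + 14 = 0.
By the quadratic formula, y = (1 +/- sqrt(57)) / -2, so y ~= -4.2749 or y ~= 3.2749.
Neither value makes a denominator zero (y != 1, y != -3), so both are valid.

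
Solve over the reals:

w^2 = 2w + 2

Rearrange to standard form: w^2 - 2w - 2 = 0.
Discriminant: (-2)^2 - 4*1*(-2) = 12.
Quadratic formula: w = (2 +/- sqrt(12)) / 2.
So w = 1 + sqrt(3) ~= 2.7321 or w = 1 - sqrt(3) ~= -0.7321.

w = -0.7321 or w = 2.7321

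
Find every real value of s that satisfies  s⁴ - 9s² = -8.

s = -2.8284 or s = -1 or s = 1 or s = 2.8284

Let u = s². The equation becomes u² - 9u + 8 = 0.
Factor: (u - 8)(u - 1) = 0, so u = 8 or u = 1.
s² = 8 gives s = ±2·√(2) ≈ ±2.8284.
s² = 1 gives s = ±1.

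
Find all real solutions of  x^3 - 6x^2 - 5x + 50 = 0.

Possible rational roots are divisors of 50. Testing x = 5 gives 0, so (x - 5) is a factor.
Divide: x^3 - 6x^2 - 5x + 50 = (x - 5)(x^2 - x - 10).
Apply the quadratic formula to x^2 - x - 10 = 0: x = (1 +/- sqrt(41))/2, i.e. x ~= 3.7016 or x ~= -2.7016.

x = -2.7016 or x = 3.7016 or x = 5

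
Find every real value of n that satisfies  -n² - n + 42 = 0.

n = -7 or n = 6

Factor: -1(n + 7)(n - 6) = 0.
So n = -7 or n = 6.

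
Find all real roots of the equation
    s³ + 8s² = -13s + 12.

s = -4.6458 or s = -4 or s = 0.6458

Rearrange: s³ + 8s² + 13s - 12 = 0.
Possible rational roots are divisors of -12. Testing s = -4 gives 0, so (s + 4) is a factor.
Divide: s³ + 8s² + 13s - 12 = (s + 4)(s² + 4s - 3).
Apply the quadratic formula to s² + 4s - 3 = 0: s = (-4 ± √28)/2, i.e. s ≈ 0.6458 or s ≈ -4.6458.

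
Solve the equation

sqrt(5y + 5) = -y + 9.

y = 4

Square both sides: 5y + 5 = (-y + 9)^2.
Expand and rearrange: y^2 - 23y + 76 = 0.
Solving gives y = 19 or y = 4.
Check each candidate in the original equation:
  y = 19: sqrt(100) = 10, while -y + 9 = -10 — extraneous.
  y = 4: sqrt(25) = 5, while -y + 9 = 5 — valid.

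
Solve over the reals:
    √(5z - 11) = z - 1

z = 3 or z = 4

Square both sides: 5z - 11 = (z - 1)².
Expand and rearrange: z² - 7z + 12 = 0.
Solving gives z = 4 or z = 3.
Check each candidate in the original equation:
  z = 4: √(9) = 3, while z - 1 = 3 — valid.
  z = 3: √(4) = 2, while z - 1 = 2 — valid.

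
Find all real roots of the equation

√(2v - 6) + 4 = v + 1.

Isolate the radical: √(2v - 6) = v - 3.
Square both sides: 2v - 6 = (v - 3)².
Expand and rearrange: v² - 8v + 15 = 0.
Solving gives v = 5 or v = 3.
Check each candidate in the original equation:
  v = 5: √(4) = 2, while v - 3 = 2 — valid.
  v = 3: √(0) = 0, while v - 3 = 0 — valid.

v = 3 or v = 5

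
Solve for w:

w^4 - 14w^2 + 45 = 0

w = -3 or w = -2.2361 or w = 2.2361 or w = 3

Let u = w^2. The equation becomes u^2 - 14u + 45 = 0.
Factor: (u - 5)(u - 9) = 0, so u = 5 or u = 9.
w^2 = 5 gives w = +/-sqrt(5) ~= +/-2.2361.
w^2 = 9 gives w = +/-3.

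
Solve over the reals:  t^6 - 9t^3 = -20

Let u = t^3. The equation becomes u^2 - 9u + 20 = 0.
Factor: (u - 4)(u - 5) = 0, so u = 4 or u = 5.
t^3 = 4 gives t = (4)^(1/3) ~= 1.5874.
t^3 = 5 gives t = (5)^(1/3) ~= 1.71.

t = 1.5874 or t = 1.71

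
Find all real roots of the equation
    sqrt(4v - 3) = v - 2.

Square both sides: 4v - 3 = (v - 2)^2.
Expand and rearrange: v^2 - 8v + 7 = 0.
Solving gives v = 7 or v = 1.
Check each candidate in the original equation:
  v = 7: sqrt(25) = 5, while v - 2 = 5 — valid.
  v = 1: sqrt(1) = 1, while v - 2 = -1 — extraneous.

v = 7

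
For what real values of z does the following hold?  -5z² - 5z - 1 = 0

Discriminant: (-5)² − 4·(-5)·(-1) = 5.
Quadratic formula: z = (5 ± √5) / (-10).
So z = -1/2 - √(5)/10 ≈ -0.7236 or z = -1/2 + √(5)/10 ≈ -0.2764.

z = -0.7236 or z = -0.2764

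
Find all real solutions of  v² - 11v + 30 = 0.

Factor: (v - 5)(v - 6) = 0.
So v = 5 or v = 6.

v = 5 or v = 6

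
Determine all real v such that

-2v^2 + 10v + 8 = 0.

Discriminant: (10)^2 - 4*(-2)*8 = 164.
Quadratic formula: v = (-10 +/- sqrt(164)) / (-4).
So v = 5/2 - sqrt(41)/2 ~= -0.7016 or v = 5/2 + sqrt(41)/2 ~= 5.7016.

v = -0.7016 or v = 5.7016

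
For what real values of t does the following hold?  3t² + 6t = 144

t = -8 or t = 6

Bring every term to one side: 3t² + 6t - 144 = 0.
Factor: 3(t + 8)(t - 6) = 0.
So t = -8 or t = 6.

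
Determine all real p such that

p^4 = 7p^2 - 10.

Let u = p^2. The equation becomes u^2 - 7u + 10 = 0.
Factor: (u - 2)(u - 5) = 0, so u = 2 or u = 5.
p^2 = 2 gives p = +/-sqrt(2) ~= +/-1.4142.
p^2 = 5 gives p = +/-sqrt(5) ~= +/-2.2361.

p = -2.2361 or p = -1.4142 or p = 1.4142 or p = 2.2361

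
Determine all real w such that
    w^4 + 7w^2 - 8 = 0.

w = -1 or w = 1

Let u = w^2. The equation becomes u^2 + 7u - 8 = 0.
Factor: (u + 8)(u - 1) = 0, so u = -8 or u = 1.
w^2 = -8 < 0 has no real solution.
w^2 = 1 gives w = +/-1.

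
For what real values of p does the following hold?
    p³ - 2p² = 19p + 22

Rearrange: p³ - 2p² - 19p - 22 = 0.
Possible rational roots are divisors of -22. Testing p = -2 gives 0, so (p + 2) is a factor.
Divide: p³ - 2p² - 19p - 22 = (p + 2)(p² - 4p - 11).
Apply the quadratic formula to p² - 4p - 11 = 0: p = (4 ± √60)/2, i.e. p ≈ 5.873 or p ≈ -1.873.

p = -2 or p = -1.873 or p = 5.873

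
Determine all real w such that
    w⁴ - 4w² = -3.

w = -1.7321 or w = -1 or w = 1 or w = 1.7321

Let u = w². The equation becomes u² - 4u + 3 = 0.
Factor: (u - 3)(u - 1) = 0, so u = 3 or u = 1.
w² = 3 gives w = ±√(3) ≈ ±1.7321.
w² = 1 gives w = ±1.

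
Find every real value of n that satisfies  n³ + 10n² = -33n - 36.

Rearrange: n³ + 10n² + 33n + 36 = 0.
Possible rational roots are divisors of 36. Testing n = -4 gives 0, so (n + 4) is a factor.
Divide: n³ + 10n² + 33n + 36 = (n + 4)(n² + 6n + 9).
The quadratic has the repeated root n = -3.

n = -4 or n = -3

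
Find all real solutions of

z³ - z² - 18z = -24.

z = -4.3723 or z = 1.3723 or z = 4

Rearrange: z³ - z² - 18z + 24 = 0.
Possible rational roots are divisors of 24. Testing z = 4 gives 0, so (z - 4) is a factor.
Divide: z³ - z² - 18z + 24 = (z - 4)(z² + 3z - 6).
Apply the quadratic formula to z² + 3z - 6 = 0: z = (-3 ± √33)/2, i.e. z ≈ 1.3723 or z ≈ -4.3723.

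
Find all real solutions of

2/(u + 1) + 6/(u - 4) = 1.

u = -0.1789 or u = 11.1789

Multiply both sides by (u + 1)(u - 4):
2(u - 4) + 6(u + 1) = (u + 1)(u - 4).
Expand and collect terms: u² - 11u - 2 = 0.
By the quadratic formula, u = (11 ± √129) / 2, so u ≈ 11.1789 or u ≈ -0.1789.
Neither value makes a denominator zero (u ≠ -1, u ≠ 4), so both are valid.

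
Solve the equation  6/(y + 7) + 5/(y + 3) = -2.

Multiply both sides by (y + 7)(y + 3):
6(y + 3) + 5(y + 7) = -2(y + 7)(y + 3).
Expand and collect terms: -2y² - 31y - 95 = 0.
By the quadratic formula, y = (31 ± √201) / -4, so y ≈ -11.2944 or y ≈ -4.2056.
Neither value makes a denominator zero (y ≠ -7, y ≠ -3), so both are valid.

y = -11.2944 or y = -4.2056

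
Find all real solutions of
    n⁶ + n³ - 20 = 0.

Let u = n³. The equation becomes u² + u - 20 = 0.
Factor: (u - 4)(u + 5) = 0, so u = 4 or u = -5.
n³ = 4 gives n = ∛(4) ≈ 1.5874.
n³ = -5 gives n = -∛(5) ≈ -1.71.

n = -1.71 or n = 1.5874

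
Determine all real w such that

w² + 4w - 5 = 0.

Factor: (w + 5)(w - 1) = 0.
So w = -5 or w = 1.

w = -5 or w = 1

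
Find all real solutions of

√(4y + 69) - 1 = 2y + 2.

Isolate the radical: √(4y + 69) = 2y + 3.
Square both sides: 4y + 69 = (2y + 3)².
Expand and rearrange: 4y² + 8y - 60 = 0.
Solving gives y = 3 or y = -5.
Check each candidate in the original equation:
  y = 3: √(81) = 9, while 2y + 3 = 9 — valid.
  y = -5: √(49) = 7, while 2y + 3 = -7 — extraneous.

y = 3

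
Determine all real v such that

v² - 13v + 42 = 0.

Factor: (v - 6)(v - 7) = 0.
So v = 6 or v = 7.

v = 6 or v = 7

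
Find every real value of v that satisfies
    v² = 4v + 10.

v = -1.7417 or v = 5.7417

Rearrange to standard form: v² - 4v - 10 = 0.
Discriminant: (-4)² − 4·1·(-10) = 56.
Quadratic formula: v = (4 ± √56) / 2.
So v = 2 + √(14) ≈ 5.7417 or v = 2 - √(14) ≈ -1.7417.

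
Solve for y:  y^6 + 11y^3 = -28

y = -1.9129 or y = -1.5874

Let u = y^3. The equation becomes u^2 + 11u + 28 = 0.
Factor: (u + 4)(u + 7) = 0, so u = -4 or u = -7.
y^3 = -4 gives y = -(4)^(1/3) ~= -1.5874.
y^3 = -7 gives y = -(7)^(1/3) ~= -1.9129.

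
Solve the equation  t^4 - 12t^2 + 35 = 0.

Let u = t^2. The equation becomes u^2 - 12u + 35 = 0.
Factor: (u - 7)(u - 5) = 0, so u = 7 or u = 5.
t^2 = 7 gives t = +/-sqrt(7) ~= +/-2.6458.
t^2 = 5 gives t = +/-sqrt(5) ~= +/-2.2361.

t = -2.6458 or t = -2.2361 or t = 2.2361 or t = 2.6458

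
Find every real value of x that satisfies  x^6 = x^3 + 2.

Let u = x^3. The equation becomes u^2 - u - 2 = 0.
Factor: (u + 1)(u - 2) = 0, so u = -1 or u = 2.
x^3 = -1 gives x = -1.
x^3 = 2 gives x = (2)^(1/3) ~= 1.2599.

x = -1 or x = 1.2599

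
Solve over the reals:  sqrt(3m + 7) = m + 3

Square both sides: 3m + 7 = (m + 3)^2.
Expand and rearrange: m^2 + 3m + 2 = 0.
Solving gives m = -1 or m = -2.
Check each candidate in the original equation:
  m = -1: sqrt(4) = 2, while m + 3 = 2 — valid.
  m = -2: sqrt(1) = 1, while m + 3 = 1 — valid.

m = -2 or m = -1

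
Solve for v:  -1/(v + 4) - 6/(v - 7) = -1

v = -3.3666 or v = 13.3666

Multiply both sides by (v + 4)(v - 7):
-(v - 7) - 6(v + 4) = -(v + 4)(v - 7).
Expand and collect terms: -v^2 + 10v + 45 = 0.
By the quadratic formula, v = (-10 +/- sqrt(280)) / -2, so v ~= -3.3666 or v ~= 13.3666.
Neither value makes a denominator zero (v != -4, v != 7), so both are valid.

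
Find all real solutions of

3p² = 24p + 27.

Bring every term to one side: 3p² - 24p - 27 = 0.
Factor: 3(p + 1)(p - 9) = 0.
So p = -1 or p = 9.

p = -1 or p = 9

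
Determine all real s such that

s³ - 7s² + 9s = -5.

s = -0.4142 or s = 2.4142 or s = 5

Rearrange: s³ - 7s² + 9s + 5 = 0.
Possible rational roots are divisors of 5. Testing s = 5 gives 0, so (s - 5) is a factor.
Divide: s³ - 7s² + 9s + 5 = (s - 5)(s² - 2s - 1).
Apply the quadratic formula to s² - 2s - 1 = 0: s = (2 ± √8)/2, i.e. s ≈ 2.4142 or s ≈ -0.4142.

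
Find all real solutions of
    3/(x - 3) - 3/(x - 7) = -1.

Multiply both sides by (x - 3)(x - 7):
3(x - 7) - 3(x - 3) = -(x - 3)(x - 7).
Expand and collect terms: -x^2 + 10x - 9 = 0.
Factor or apply the quadratic formula: x = 1 or x = 9.
Neither value makes a denominator zero (x != 3, x != 7), so both are valid.

x = 1 or x = 9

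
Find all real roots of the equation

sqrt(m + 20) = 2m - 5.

Square both sides: m + 20 = (2m - 5)^2.
Expand and rearrange: 4m^2 - 21m + 5 = 0.
Solving gives m = 5 or m = 0.25.
Check each candidate in the original equation:
  m = 5: sqrt(25) = 5, while 2m - 5 = 5 — valid.
  m = 0.25: sqrt(20.25) = 4.5, while 2m - 5 = -4.5 — extraneous.

m = 5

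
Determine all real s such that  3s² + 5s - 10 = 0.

Discriminant: (5)² − 4·3·(-10) = 145.
Quadratic formula: s = (-5 ± √145) / 6.
So s = -5/6 + √(145)/6 ≈ 1.1736 or s = -√(145)/6 - 5/6 ≈ -2.8403.

s = -2.8403 or s = 1.1736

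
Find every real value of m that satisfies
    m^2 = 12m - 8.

Rearrange to standard form: m^2 - 12m + 8 = 0.
Discriminant: (-12)^2 - 4*1*8 = 112.
Quadratic formula: m = (12 +/- sqrt(112)) / 2.
So m = 2*sqrt(7) + 6 ~= 11.2915 or m = 6 - 2*sqrt(7) ~= 0.7085.

m = 0.7085 or m = 11.2915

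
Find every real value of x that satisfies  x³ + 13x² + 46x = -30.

x = -7.1623 or x = -5 or x = -0.8377

Rearrange: x³ + 13x² + 46x + 30 = 0.
Possible rational roots are divisors of 30. Testing x = -5 gives 0, so (x + 5) is a factor.
Divide: x³ + 13x² + 46x + 30 = (x + 5)(x² + 8x + 6).
Apply the quadratic formula to x² + 8x + 6 = 0: x = (-8 ± √40)/2, i.e. x ≈ -0.8377 or x ≈ -7.1623.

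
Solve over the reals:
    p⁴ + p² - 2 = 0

p = -1 or p = 1

Let u = p². The equation becomes u² + u - 2 = 0.
Factor: (u + 2)(u - 1) = 0, so u = -2 or u = 1.
p² = -2 < 0 has no real solution.
p² = 1 gives p = ±1.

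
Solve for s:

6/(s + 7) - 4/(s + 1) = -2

Multiply both sides by (s + 7)(s + 1):
6(s + 1) - 4(s + 7) = -2(s + 7)(s + 1).
Expand and collect terms: -2s² - 18s + 8 = 0.
By the quadratic formula, s = (18 ± √388) / -4, so s ≈ -9.4244 or s ≈ 0.4244.
Neither value makes a denominator zero (s ≠ -7, s ≠ -1), so both are valid.

s = -9.4244 or s = 0.4244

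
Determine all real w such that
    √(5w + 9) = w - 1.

w = 8

Square both sides: 5w + 9 = (w - 1)².
Expand and rearrange: w² - 7w - 8 = 0.
Solving gives w = 8 or w = -1.
Check each candidate in the original equation:
  w = 8: √(49) = 7, while w - 1 = 7 — valid.
  w = -1: √(4) = 2, while w - 1 = -2 — extraneous.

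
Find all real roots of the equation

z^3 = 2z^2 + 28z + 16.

Rearrange: z^3 - 2z^2 - 28z - 16 = 0.
Possible rational roots are divisors of -16. Testing z = -4 gives 0, so (z + 4) is a factor.
Divide: z^3 - 2z^2 - 28z - 16 = (z + 4)(z^2 - 6z - 4).
Apply the quadratic formula to z^2 - 6z - 4 = 0: z = (6 +/- sqrt(52))/2, i.e. z ~= 6.6056 or z ~= -0.6056.

z = -4 or z = -0.6056 or z = 6.6056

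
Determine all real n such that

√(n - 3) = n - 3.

n = 3 or n = 4

Square both sides: n - 3 = (n - 3)².
Expand and rearrange: n² - 7n + 12 = 0.
Solving gives n = 4 or n = 3.
Check each candidate in the original equation:
  n = 4: √(1) = 1, while n - 3 = 1 — valid.
  n = 3: √(0) = 0, while n - 3 = 0 — valid.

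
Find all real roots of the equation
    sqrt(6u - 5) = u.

Square both sides: 6u - 5 = (u)^2.
Expand and rearrange: u^2 - 6u + 5 = 0.
Solving gives u = 5 or u = 1.
Check each candidate in the original equation:
  u = 5: sqrt(25) = 5, while u = 5 — valid.
  u = 1: sqrt(1) = 1, while u = 1 — valid.

u = 1 or u = 5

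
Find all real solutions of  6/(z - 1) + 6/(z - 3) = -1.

Multiply both sides by (z - 1)(z - 3):
6(z - 3) + 6(z - 1) = -(z - 1)(z - 3).
Expand and collect terms: -z^2 - 8z + 21 = 0.
By the quadratic formula, z = (8 +/- sqrt(148)) / -2, so z ~= -10.0828 or z ~= 2.0828.
Neither value makes a denominator zero (z != 1, z != 3), so both are valid.

z = -10.0828 or z = 2.0828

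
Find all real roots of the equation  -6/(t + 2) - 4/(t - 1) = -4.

t = -1 or t = 2.5

Multiply both sides by (t + 2)(t - 1):
-6(t - 1) - 4(t + 2) = -4(t + 2)(t - 1).
Expand and collect terms: -4t^2 + 6t + 10 = 0.
Factor or apply the quadratic formula: t = -1 or t = 2.5.
Neither value makes a denominator zero (t != -2, t != 1), so both are valid.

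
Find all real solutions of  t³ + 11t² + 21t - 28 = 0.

Possible rational roots are divisors of -28. Testing t = -4 gives 0, so (t + 4) is a factor.
Divide: t³ + 11t² + 21t - 28 = (t + 4)(t² + 7t - 7).
Apply the quadratic formula to t² + 7t - 7 = 0: t = (-7 ± √77)/2, i.e. t ≈ 0.8875 or t ≈ -7.8875.

t = -7.8875 or t = -4 or t = 0.8875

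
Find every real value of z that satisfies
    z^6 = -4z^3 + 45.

z = -2.0801 or z = 1.71

Let u = z^3. The equation becomes u^2 + 4u - 45 = 0.
Factor: (u - 5)(u + 9) = 0, so u = 5 or u = -9.
z^3 = 5 gives z = (5)^(1/3) ~= 1.71.
z^3 = -9 gives z = -(9)^(1/3) ~= -2.0801.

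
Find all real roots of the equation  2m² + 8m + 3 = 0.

Discriminant: (8)² − 4·2·3 = 40.
Quadratic formula: m = (-8 ± √40) / 4.
So m = -2 + √(10)/2 ≈ -0.4189 or m = -2 - √(10)/2 ≈ -3.5811.

m = -3.5811 or m = -0.4189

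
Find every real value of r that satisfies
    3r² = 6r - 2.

r = 0.4226 or r = 1.5774

Rearrange to standard form: 3r² - 6r + 2 = 0.
Discriminant: (-6)² − 4·3·2 = 12.
Quadratic formula: r = (6 ± √12) / 6.
So r = √(3)/3 + 1 ≈ 1.5774 or r = 1 - √(3)/3 ≈ 0.4226.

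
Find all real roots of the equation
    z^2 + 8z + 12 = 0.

z = -6 or z = -2

Factor: (z + 6)(z + 2) = 0.
So z = -6 or z = -2.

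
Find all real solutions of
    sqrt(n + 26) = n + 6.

Square both sides: n + 26 = (n + 6)^2.
Expand and rearrange: n^2 + 11n + 10 = 0.
Solving gives n = -1 or n = -10.
Check each candidate in the original equation:
  n = -1: sqrt(25) = 5, while n + 6 = 5 — valid.
  n = -10: sqrt(16) = 4, while n + 6 = -4 — extraneous.

n = -1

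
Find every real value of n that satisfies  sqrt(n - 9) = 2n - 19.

n = 10

Square both sides: n - 9 = (2n - 19)^2.
Expand and rearrange: 4n^2 - 77n + 370 = 0.
Solving gives n = 10 or n = 9.25.
Check each candidate in the original equation:
  n = 10: sqrt(1) = 1, while 2n - 19 = 1 — valid.
  n = 9.25: sqrt(0.25) = 0.5, while 2n - 19 = -0.5 — extraneous.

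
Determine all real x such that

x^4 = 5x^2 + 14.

x = -2.6458 or x = 2.6458

Let u = x^2. The equation becomes u^2 - 5u - 14 = 0.
Factor: (u - 7)(u + 2) = 0, so u = 7 or u = -2.
x^2 = 7 gives x = +/-sqrt(7) ~= +/-2.6458.
x^2 = -2 < 0 has no real solution.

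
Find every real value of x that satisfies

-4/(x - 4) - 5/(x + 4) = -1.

x = -1.1789 or x = 10.1789

Multiply both sides by (x - 4)(x + 4):
-4(x + 4) - 5(x - 4) = -(x - 4)(x + 4).
Expand and collect terms: -x^2 + 9x + 12 = 0.
By the quadratic formula, x = (-9 +/- sqrt(129)) / -2, so x ~= -1.1789 or x ~= 10.1789.
Neither value makes a denominator zero (x != 4, x != -4), so both are valid.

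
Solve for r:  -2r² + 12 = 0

r = -2.4495 or r = 2.4495

Discriminant: (0)² − 4·(-2)·12 = 96.
Quadratic formula: r = (0 ± √96) / (-4).
So r = -√(6) ≈ -2.4495 or r = √(6) ≈ 2.4495.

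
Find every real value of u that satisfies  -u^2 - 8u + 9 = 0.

u = -9 or u = 1

Factor: -1(u - 1)(u + 9) = 0.
So u = 1 or u = -9.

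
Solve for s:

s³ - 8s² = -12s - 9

Rearrange: s³ - 8s² + 12s + 9 = 0.
Possible rational roots are divisors of 9. Testing s = 3 gives 0, so (s - 3) is a factor.
Divide: s³ - 8s² + 12s + 9 = (s - 3)(s² - 5s - 3).
Apply the quadratic formula to s² - 5s - 3 = 0: s = (5 ± √37)/2, i.e. s ≈ 5.5414 or s ≈ -0.5414.

s = -0.5414 or s = 3 or s = 5.5414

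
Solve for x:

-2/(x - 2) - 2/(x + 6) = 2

x = -7.1231 or x = 1.1231

Multiply both sides by (x - 2)(x + 6):
-2(x + 6) - 2(x - 2) = 2(x - 2)(x + 6).
Expand and collect terms: 2x² + 12x - 16 = 0.
By the quadratic formula, x = (-12 ± √272) / 4, so x ≈ 1.1231 or x ≈ -7.1231.
Neither value makes a denominator zero (x ≠ 2, x ≠ -6), so both are valid.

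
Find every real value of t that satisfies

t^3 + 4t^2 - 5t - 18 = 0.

t = -4.1623 or t = -2 or t = 2.1623

Possible rational roots are divisors of -18. Testing t = -2 gives 0, so (t + 2) is a factor.
Divide: t^3 + 4t^2 - 5t - 18 = (t + 2)(t^2 + 2t - 9).
Apply the quadratic formula to t^2 + 2t - 9 = 0: t = (-2 +/- sqrt(40))/2, i.e. t ~= 2.1623 or t ~= -4.1623.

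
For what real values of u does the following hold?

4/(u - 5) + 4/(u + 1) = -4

Multiply both sides by (u - 5)(u + 1):
4(u + 1) + 4(u - 5) = -4(u - 5)(u + 1).
Expand and collect terms: -4u² + 8u + 36 = 0.
By the quadratic formula, u = (-8 ± √640) / -8, so u ≈ -2.1623 or u ≈ 4.1623.
Neither value makes a denominator zero (u ≠ 5, u ≠ -1), so both are valid.

u = -2.1623 or u = 4.1623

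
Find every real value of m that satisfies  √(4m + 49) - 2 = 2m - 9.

m = 8

Isolate the radical: √(4m + 49) = 2m - 7.
Square both sides: 4m + 49 = (2m - 7)².
Expand and rearrange: 4m² - 32m = 0.
Solving gives m = 8 or m = 0.
Check each candidate in the original equation:
  m = 8: √(81) = 9, while 2m - 7 = 9 — valid.
  m = 0: √(49) = 7, while 2m - 7 = -7 — extraneous.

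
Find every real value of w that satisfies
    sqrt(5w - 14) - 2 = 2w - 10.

Isolate the radical: sqrt(5w - 14) = 2w - 8.
Square both sides: 5w - 14 = (2w - 8)^2.
Expand and rearrange: 4w^2 - 37w + 78 = 0.
Solving gives w = 6 or w = 3.25.
Check each candidate in the original equation:
  w = 6: sqrt(16) = 4, while 2w - 8 = 4 — valid.
  w = 3.25: sqrt(2.25) = 1.5, while 2w - 8 = -1.5 — extraneous.

w = 6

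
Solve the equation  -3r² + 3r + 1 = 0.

r = -0.2638 or r = 1.2638

Discriminant: (3)² − 4·(-3)·1 = 21.
Quadratic formula: r = (-3 ± √21) / (-6).
So r = 1/2 - √(21)/6 ≈ -0.2638 or r = 1/2 + √(21)/6 ≈ 1.2638.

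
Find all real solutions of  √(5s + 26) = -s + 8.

s = 2

Square both sides: 5s + 26 = (-s + 8)².
Expand and rearrange: s² - 21s + 38 = 0.
Solving gives s = 19 or s = 2.
Check each candidate in the original equation:
  s = 19: √(121) = 11, while -s + 8 = -11 — extraneous.
  s = 2: √(36) = 6, while -s + 8 = 6 — valid.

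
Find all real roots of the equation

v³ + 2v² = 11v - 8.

v = -4.7016 or v = 1 or v = 1.7016

Rearrange: v³ + 2v² - 11v + 8 = 0.
Possible rational roots are divisors of 8. Testing v = 1 gives 0, so (v - 1) is a factor.
Divide: v³ + 2v² - 11v + 8 = (v - 1)(v² + 3v - 8).
Apply the quadratic formula to v² + 3v - 8 = 0: v = (-3 ± √41)/2, i.e. v ≈ 1.7016 or v ≈ -4.7016.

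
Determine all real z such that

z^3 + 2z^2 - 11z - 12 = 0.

z = -4 or z = -1 or z = 3

Possible rational roots are divisors of -12. Testing z = -4 gives 0, so (z + 4) is a factor.
Divide: z^3 + 2z^2 - 11z - 12 = (z + 4)(z^2 - 2z - 3).
Factor the quadratic: z = 3 or z = -1.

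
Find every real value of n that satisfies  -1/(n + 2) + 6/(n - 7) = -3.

Multiply both sides by (n + 2)(n - 7):
-(n - 7) + 6(n + 2) = -3(n + 2)(n - 7).
Expand and collect terms: -3n² + 10n + 23 = 0.
By the quadratic formula, n = (-10 ± √376) / -6, so n ≈ -1.5651 or n ≈ 4.8985.
Neither value makes a denominator zero (n ≠ -2, n ≠ 7), so both are valid.

n = -1.5651 or n = 4.8985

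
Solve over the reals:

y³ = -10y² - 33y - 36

Rearrange: y³ + 10y² + 33y + 36 = 0.
Possible rational roots are divisors of 36. Testing y = -4 gives 0, so (y + 4) is a factor.
Divide: y³ + 10y² + 33y + 36 = (y + 4)(y² + 6y + 9).
The quadratic has the repeated root y = -3.

y = -4 or y = -3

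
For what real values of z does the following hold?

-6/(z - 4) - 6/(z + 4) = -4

z = -2.772 or z = 5.772

Multiply both sides by (z - 4)(z + 4):
-6(z + 4) - 6(z - 4) = -4(z - 4)(z + 4).
Expand and collect terms: -4z^2 + 12z + 64 = 0.
By the quadratic formula, z = (-12 +/- sqrt(1168)) / -8, so z ~= -2.772 or z ~= 5.772.
Neither value makes a denominator zero (z != 4, z != -4), so both are valid.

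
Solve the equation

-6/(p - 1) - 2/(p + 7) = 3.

p = -7.861 or p = -0.8057

Multiply both sides by (p - 1)(p + 7):
-6(p + 7) - 2(p - 1) = 3(p - 1)(p + 7).
Expand and collect terms: 3p² + 26p + 19 = 0.
By the quadratic formula, p = (-26 ± √448) / 6, so p ≈ -0.8057 or p ≈ -7.861.
Neither value makes a denominator zero (p ≠ 1, p ≠ -7), so both are valid.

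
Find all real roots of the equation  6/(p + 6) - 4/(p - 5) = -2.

Multiply both sides by (p + 6)(p - 5):
6(p - 5) - 4(p + 6) = -2(p + 6)(p - 5).
Expand and collect terms: -2p² - 4p + 114 = 0.
By the quadratic formula, p = (4 ± √928) / -4, so p ≈ -8.6158 or p ≈ 6.6158.
Neither value makes a denominator zero (p ≠ -6, p ≠ 5), so both are valid.

p = -8.6158 or p = 6.6158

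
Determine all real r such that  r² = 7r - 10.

Bring every term to one side: r² - 7r + 10 = 0.
Factor: (r - 5)(r - 2) = 0.
So r = 5 or r = 2.

r = 2 or r = 5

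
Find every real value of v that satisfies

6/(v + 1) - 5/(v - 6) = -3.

Multiply both sides by (v + 1)(v - 6):
6(v - 6) - 5(v + 1) = -3(v + 1)(v - 6).
Expand and collect terms: -3v^2 + 14v + 59 = 0.
By the quadratic formula, v = (-14 +/- sqrt(904)) / -6, so v ~= -2.6778 or v ~= 7.3444.
Neither value makes a denominator zero (v != -1, v != 6), so both are valid.

v = -2.6778 or v = 7.3444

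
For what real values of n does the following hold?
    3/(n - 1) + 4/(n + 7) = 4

Multiply both sides by (n - 1)(n + 7):
3(n + 7) + 4(n - 1) = 4(n - 1)(n + 7).
Expand and collect terms: 4n^2 + 17n - 45 = 0.
By the quadratic formula, n = (-17 +/- sqrt(1009)) / 8, so n ~= 1.8456 or n ~= -6.0956.
Neither value makes a denominator zero (n != 1, n != -7), so both are valid.

n = -6.0956 or n = 1.8456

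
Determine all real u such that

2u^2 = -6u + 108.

Bring every term to one side: 2u^2 + 6u - 108 = 0.
Factor: 2(u - 6)(u + 9) = 0.
So u = 6 or u = -9.

u = -9 or u = 6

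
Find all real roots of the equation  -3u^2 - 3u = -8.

u = -2.2078 or u = 1.2078

Rearrange to standard form: -3u^2 - 3u + 8 = 0.
Discriminant: (-3)^2 - 4*(-3)*8 = 105.
Quadratic formula: u = (3 +/- sqrt(105)) / (-6).
So u = -sqrt(105)/6 - 1/2 ~= -2.2078 or u = -1/2 + sqrt(105)/6 ~= 1.2078.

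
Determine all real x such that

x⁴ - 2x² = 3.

x = -1.7321 or x = 1.7321

Let u = x². The equation becomes u² - 2u - 3 = 0.
Factor: (u - 3)(u + 1) = 0, so u = 3 or u = -1.
x² = 3 gives x = ±√(3) ≈ ±1.7321.
x² = -1 < 0 has no real solution.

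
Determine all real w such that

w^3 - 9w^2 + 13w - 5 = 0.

Possible rational roots are divisors of -5. Testing w = 1 gives 0, so (w - 1) is a factor.
Divide: w^3 - 9w^2 + 13w - 5 = (w - 1)(w^2 - 8w + 5).
Apply the quadratic formula to w^2 - 8w + 5 = 0: w = (8 +/- sqrt(44))/2, i.e. w ~= 7.3166 or w ~= 0.6834.

w = 0.6834 or w = 1 or w = 7.3166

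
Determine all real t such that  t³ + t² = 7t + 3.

Rearrange: t³ + t² - 7t - 3 = 0.
Possible rational roots are divisors of -3. Testing t = -3 gives 0, so (t + 3) is a factor.
Divide: t³ + t² - 7t - 3 = (t + 3)(t² - 2t - 1).
Apply the quadratic formula to t² - 2t - 1 = 0: t = (2 ± √8)/2, i.e. t ≈ 2.4142 or t ≈ -0.4142.

t = -3 or t = -0.4142 or t = 2.4142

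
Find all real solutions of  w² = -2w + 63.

w = -9 or w = 7

Bring every term to one side: w² + 2w - 63 = 0.
Factor: (w - 7)(w + 9) = 0.
So w = 7 or w = -9.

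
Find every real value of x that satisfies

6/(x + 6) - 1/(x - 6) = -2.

Multiply both sides by (x + 6)(x - 6):
6(x - 6) - (x + 6) = -2(x + 6)(x - 6).
Expand and collect terms: -2x^2 - 5x + 114 = 0.
By the quadratic formula, x = (5 +/- sqrt(937)) / -4, so x ~= -8.9026 or x ~= 6.4026.
Neither value makes a denominator zero (x != -6, x != 6), so both are valid.

x = -8.9026 or x = 6.4026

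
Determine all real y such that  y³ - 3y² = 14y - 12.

y = -3 or y = 0.7639 or y = 5.2361

Rearrange: y³ - 3y² - 14y + 12 = 0.
Possible rational roots are divisors of 12. Testing y = -3 gives 0, so (y + 3) is a factor.
Divide: y³ - 3y² - 14y + 12 = (y + 3)(y² - 6y + 4).
Apply the quadratic formula to y² - 6y + 4 = 0: y = (6 ± √20)/2, i.e. y ≈ 5.2361 or y ≈ 0.7639.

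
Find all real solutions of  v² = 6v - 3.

v = 0.5505 or v = 5.4495

Rearrange to standard form: v² - 6v + 3 = 0.
Discriminant: (-6)² − 4·1·3 = 24.
Quadratic formula: v = (6 ± √24) / 2.
So v = √(6) + 3 ≈ 5.4495 or v = 3 - √(6) ≈ 0.5505.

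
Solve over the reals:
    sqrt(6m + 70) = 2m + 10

Square both sides: 6m + 70 = (2m + 10)^2.
Expand and rearrange: 4m^2 + 34m + 30 = 0.
Solving gives m = -1 or m = -7.5.
Check each candidate in the original equation:
  m = -1: sqrt(64) = 8, while 2m + 10 = 8 — valid.
  m = -7.5: sqrt(25) = 5, while 2m + 10 = -5 — extraneous.

m = -1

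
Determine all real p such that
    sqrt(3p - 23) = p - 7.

Square both sides: 3p - 23 = (p - 7)^2.
Expand and rearrange: p^2 - 17p + 72 = 0.
Solving gives p = 9 or p = 8.
Check each candidate in the original equation:
  p = 9: sqrt(4) = 2, while p - 7 = 2 — valid.
  p = 8: sqrt(1) = 1, while p - 7 = 1 — valid.

p = 8 or p = 9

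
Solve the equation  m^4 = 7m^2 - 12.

m = -2 or m = -1.7321 or m = 1.7321 or m = 2

Let u = m^2. The equation becomes u^2 - 7u + 12 = 0.
Factor: (u - 3)(u - 4) = 0, so u = 3 or u = 4.
m^2 = 3 gives m = +/-sqrt(3) ~= +/-1.7321.
m^2 = 4 gives m = +/-2.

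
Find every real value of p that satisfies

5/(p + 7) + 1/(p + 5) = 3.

p = -5.8165 or p = -4.1835

Multiply both sides by (p + 7)(p + 5):
5(p + 5) + (p + 7) = 3(p + 7)(p + 5).
Expand and collect terms: 3p^2 + 30p + 73 = 0.
By the quadratic formula, p = (-30 +/- sqrt(24)) / 6, so p ~= -4.1835 or p ~= -5.8165.
Neither value makes a denominator zero (p != -7, p != -5), so both are valid.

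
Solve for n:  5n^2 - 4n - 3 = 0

n = -0.4718 or n = 1.2718

Discriminant: (-4)^2 - 4*5*(-3) = 76.
Quadratic formula: n = (4 +/- sqrt(76)) / 10.
So n = 2/5 + sqrt(19)/5 ~= 1.2718 or n = 2/5 - sqrt(19)/5 ~= -0.4718.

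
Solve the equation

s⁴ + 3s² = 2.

s = -0.7494 or s = 0.7494

Let u = s². The equation becomes u² + 3u - 2 = 0.
By the quadratic formula, u = -3/2 + √(17)/2 or u = -√(17)/2 - 3/2.
s² = -3/2 + √(17)/2 gives s = ±√(-3/2 + √(17)/2) ≈ ±0.7494.
s² = -√(17)/2 - 3/2 < 0 has no real solution.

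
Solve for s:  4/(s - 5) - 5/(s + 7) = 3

Multiply both sides by (s - 5)(s + 7):
4(s + 7) - 5(s - 5) = 3(s - 5)(s + 7).
Expand and collect terms: 3s² + 7s - 158 = 0.
By the quadratic formula, s = (-7 ± √1945) / 6, so s ≈ 6.1837 or s ≈ -8.517.
Neither value makes a denominator zero (s ≠ 5, s ≠ -7), so both are valid.

s = -8.517 or s = 6.1837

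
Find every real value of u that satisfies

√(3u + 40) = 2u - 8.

Square both sides: 3u + 40 = (2u - 8)².
Expand and rearrange: 4u² - 35u + 24 = 0.
Solving gives u = 8 or u = 0.75.
Check each candidate in the original equation:
  u = 8: √(64) = 8, while 2u - 8 = 8 — valid.
  u = 0.75: √(42.25) = 6.5, while 2u - 8 = -6.5 — extraneous.

u = 8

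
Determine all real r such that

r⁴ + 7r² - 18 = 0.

r = -1.4142 or r = 1.4142

Let u = r². The equation becomes u² + 7u - 18 = 0.
Factor: (u + 9)(u - 2) = 0, so u = -9 or u = 2.
r² = -9 < 0 has no real solution.
r² = 2 gives r = ±√(2) ≈ ±1.4142.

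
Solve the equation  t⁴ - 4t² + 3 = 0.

Let u = t². The equation becomes u² - 4u + 3 = 0.
Factor: (u - 3)(u - 1) = 0, so u = 3 or u = 1.
t² = 3 gives t = ±√(3) ≈ ±1.7321.
t² = 1 gives t = ±1.

t = -1.7321 or t = -1 or t = 1 or t = 1.7321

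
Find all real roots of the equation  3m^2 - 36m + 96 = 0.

m = 4 or m = 8

Factor: 3(m - 8)(m - 4) = 0.
So m = 8 or m = 4.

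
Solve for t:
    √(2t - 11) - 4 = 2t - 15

t = 5.5 or t = 6

Isolate the radical: √(2t - 11) = 2t - 11.
Square both sides: 2t - 11 = (2t - 11)².
Expand and rearrange: 4t² - 46t + 132 = 0.
Solving gives t = 6 or t = 5.5.
Check each candidate in the original equation:
  t = 6: √(1) = 1, while 2t - 11 = 1 — valid.
  t = 5.5: √(0) = 0, while 2t - 11 = 0 — valid.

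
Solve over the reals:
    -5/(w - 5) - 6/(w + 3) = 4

Multiply both sides by (w - 5)(w + 3):
-5(w + 3) - 6(w - 5) = 4(w - 5)(w + 3).
Expand and collect terms: 4w² + 3w - 75 = 0.
By the quadratic formula, w = (-3 ± √1209) / 8, so w ≈ 3.9713 or w ≈ -4.7213.
Neither value makes a denominator zero (w ≠ 5, w ≠ -3), so both are valid.

w = -4.7213 or w = 3.9713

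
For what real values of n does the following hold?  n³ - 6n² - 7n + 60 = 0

n = -3 or n = 4 or n = 5

Possible rational roots are divisors of 60. Testing n = 5 gives 0, so (n - 5) is a factor.
Divide: n³ - 6n² - 7n + 60 = (n - 5)(n² - n - 12).
Factor the quadratic: n = 4 or n = -3.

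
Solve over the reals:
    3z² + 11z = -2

Rearrange to standard form: 3z² + 11z + 2 = 0.
Discriminant: (11)² − 4·3·2 = 97.
Quadratic formula: z = (-11 ± √97) / 6.
So z = -11/6 + √(97)/6 ≈ -0.1919 or z = -11/6 - √(97)/6 ≈ -3.4748.

z = -3.4748 or z = -0.1919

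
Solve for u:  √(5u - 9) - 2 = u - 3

Isolate the radical: √(5u - 9) = u - 1.
Square both sides: 5u - 9 = (u - 1)².
Expand and rearrange: u² - 7u + 10 = 0.
Solving gives u = 5 or u = 2.
Check each candidate in the original equation:
  u = 5: √(16) = 4, while u - 1 = 4 — valid.
  u = 2: √(1) = 1, while u - 1 = 1 — valid.

u = 2 or u = 5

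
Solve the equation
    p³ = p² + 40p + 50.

p = -5 or p = -1.3589 or p = 7.3589

Rearrange: p³ - p² - 40p - 50 = 0.
Possible rational roots are divisors of -50. Testing p = -5 gives 0, so (p + 5) is a factor.
Divide: p³ - p² - 40p - 50 = (p + 5)(p² - 6p - 10).
Apply the quadratic formula to p² - 6p - 10 = 0: p = (6 ± √76)/2, i.e. p ≈ 7.3589 or p ≈ -1.3589.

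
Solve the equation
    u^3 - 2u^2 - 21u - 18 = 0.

u = -3 or u = -1 or u = 6

Possible rational roots are divisors of -18. Testing u = -3 gives 0, so (u + 3) is a factor.
Divide: u^3 - 2u^2 - 21u - 18 = (u + 3)(u^2 - 5u - 6).
Factor the quadratic: u = 6 or u = -1.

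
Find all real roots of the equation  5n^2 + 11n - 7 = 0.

Discriminant: (11)^2 - 4*5*(-7) = 261.
Quadratic formula: n = (-11 +/- sqrt(261)) / 10.
So n = -11/10 + 3*sqrt(29)/10 ~= 0.5155 or n = -3*sqrt(29)/10 - 11/10 ~= -2.7155.

n = -2.7155 or n = 0.5155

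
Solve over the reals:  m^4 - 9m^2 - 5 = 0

m = -3.0862 or m = 3.0862

Let u = m^2. The equation becomes u^2 - 9u - 5 = 0.
By the quadratic formula, u = 9/2 + sqrt(101)/2 or u = 9/2 - sqrt(101)/2.
m^2 = 9/2 + sqrt(101)/2 gives m = +/-sqrt(9/2 + sqrt(101)/2) ~= +/-3.0862.
m^2 = 9/2 - sqrt(101)/2 < 0 has no real solution.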